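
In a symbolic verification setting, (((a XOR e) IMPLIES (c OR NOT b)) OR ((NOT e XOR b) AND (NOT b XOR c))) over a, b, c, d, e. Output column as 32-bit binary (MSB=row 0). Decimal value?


Formula: (((a XOR e) IMPLIES (c OR NOT b)) OR ((NOT e XOR b) AND (NOT b XOR c))) over a, b, c, d, e (32 rows)
Evaluate each row (bits = a,b,c,d,e, MSB first):
  row 0 [00000]: (((0 XOR 0) IMPLIES (0 OR NOT 0)) OR ((NOT 0 XOR 0) AND (NOT 0 XOR 0))) -> 1
  row 1 [00001]: (((0 XOR 1) IMPLIES (0 OR NOT 0)) OR ((NOT 1 XOR 0) AND (NOT 0 XOR 0))) -> 1
  row 2 [00010]: (((0 XOR 0) IMPLIES (0 OR NOT 0)) OR ((NOT 0 XOR 0) AND (NOT 0 XOR 0))) -> 1
  row 3 [00011]: (((0 XOR 1) IMPLIES (0 OR NOT 0)) OR ((NOT 1 XOR 0) AND (NOT 0 XOR 0))) -> 1
  row 4 [00100]: (((0 XOR 0) IMPLIES (1 OR NOT 0)) OR ((NOT 0 XOR 0) AND (NOT 0 XOR 1))) -> 1
  row 5 [00101]: (((0 XOR 1) IMPLIES (1 OR NOT 0)) OR ((NOT 1 XOR 0) AND (NOT 0 XOR 1))) -> 1
  row 6 [00110]: (((0 XOR 0) IMPLIES (1 OR NOT 0)) OR ((NOT 0 XOR 0) AND (NOT 0 XOR 1))) -> 1
  row 7 [00111]: (((0 XOR 1) IMPLIES (1 OR NOT 0)) OR ((NOT 1 XOR 0) AND (NOT 0 XOR 1))) -> 1
  row 8 [01000]: (((0 XOR 0) IMPLIES (0 OR NOT 1)) OR ((NOT 0 XOR 1) AND (NOT 1 XOR 0))) -> 1
  row 9 [01001]: (((0 XOR 1) IMPLIES (0 OR NOT 1)) OR ((NOT 1 XOR 1) AND (NOT 1 XOR 0))) -> 0
  row 10 [01010]: (((0 XOR 0) IMPLIES (0 OR NOT 1)) OR ((NOT 0 XOR 1) AND (NOT 1 XOR 0))) -> 1
  row 11 [01011]: (((0 XOR 1) IMPLIES (0 OR NOT 1)) OR ((NOT 1 XOR 1) AND (NOT 1 XOR 0))) -> 0
  row 12 [01100]: (((0 XOR 0) IMPLIES (1 OR NOT 1)) OR ((NOT 0 XOR 1) AND (NOT 1 XOR 1))) -> 1
  row 13 [01101]: (((0 XOR 1) IMPLIES (1 OR NOT 1)) OR ((NOT 1 XOR 1) AND (NOT 1 XOR 1))) -> 1
  row 14 [01110]: (((0 XOR 0) IMPLIES (1 OR NOT 1)) OR ((NOT 0 XOR 1) AND (NOT 1 XOR 1))) -> 1
  row 15 [01111]: (((0 XOR 1) IMPLIES (1 OR NOT 1)) OR ((NOT 1 XOR 1) AND (NOT 1 XOR 1))) -> 1
  row 16 [10000]: (((1 XOR 0) IMPLIES (0 OR NOT 0)) OR ((NOT 0 XOR 0) AND (NOT 0 XOR 0))) -> 1
  row 17 [10001]: (((1 XOR 1) IMPLIES (0 OR NOT 0)) OR ((NOT 1 XOR 0) AND (NOT 0 XOR 0))) -> 1
  row 18 [10010]: (((1 XOR 0) IMPLIES (0 OR NOT 0)) OR ((NOT 0 XOR 0) AND (NOT 0 XOR 0))) -> 1
  row 19 [10011]: (((1 XOR 1) IMPLIES (0 OR NOT 0)) OR ((NOT 1 XOR 0) AND (NOT 0 XOR 0))) -> 1
  row 20 [10100]: (((1 XOR 0) IMPLIES (1 OR NOT 0)) OR ((NOT 0 XOR 0) AND (NOT 0 XOR 1))) -> 1
  row 21 [10101]: (((1 XOR 1) IMPLIES (1 OR NOT 0)) OR ((NOT 1 XOR 0) AND (NOT 0 XOR 1))) -> 1
  row 22 [10110]: (((1 XOR 0) IMPLIES (1 OR NOT 0)) OR ((NOT 0 XOR 0) AND (NOT 0 XOR 1))) -> 1
  row 23 [10111]: (((1 XOR 1) IMPLIES (1 OR NOT 0)) OR ((NOT 1 XOR 0) AND (NOT 0 XOR 1))) -> 1
  row 24 [11000]: (((1 XOR 0) IMPLIES (0 OR NOT 1)) OR ((NOT 0 XOR 1) AND (NOT 1 XOR 0))) -> 0
  row 25 [11001]: (((1 XOR 1) IMPLIES (0 OR NOT 1)) OR ((NOT 1 XOR 1) AND (NOT 1 XOR 0))) -> 1
  row 26 [11010]: (((1 XOR 0) IMPLIES (0 OR NOT 1)) OR ((NOT 0 XOR 1) AND (NOT 1 XOR 0))) -> 0
  row 27 [11011]: (((1 XOR 1) IMPLIES (0 OR NOT 1)) OR ((NOT 1 XOR 1) AND (NOT 1 XOR 0))) -> 1
  row 28 [11100]: (((1 XOR 0) IMPLIES (1 OR NOT 1)) OR ((NOT 0 XOR 1) AND (NOT 1 XOR 1))) -> 1
  row 29 [11101]: (((1 XOR 1) IMPLIES (1 OR NOT 1)) OR ((NOT 1 XOR 1) AND (NOT 1 XOR 1))) -> 1
  row 30 [11110]: (((1 XOR 0) IMPLIES (1 OR NOT 1)) OR ((NOT 0 XOR 1) AND (NOT 1 XOR 1))) -> 1
  row 31 [11111]: (((1 XOR 1) IMPLIES (1 OR NOT 1)) OR ((NOT 1 XOR 1) AND (NOT 1 XOR 1))) -> 1
Full result column, 4 rows per line (a,b,c fixed per line; d,e runs 00..11 left to right):
  rows 0-3 [a,b,c=000]: 1111  = hex F
  rows 4-7 [a,b,c=001]: 1111  = hex F
  rows 8-11 [a,b,c=010]: 1010  = hex A
  rows 12-15 [a,b,c=011]: 1111  = hex F
  rows 16-19 [a,b,c=100]: 1111  = hex F
  rows 20-23 [a,b,c=101]: 1111  = hex F
  rows 24-27 [a,b,c=110]: 0101  = hex 5
  rows 28-31 [a,b,c=111]: 1111  = hex F
Output column (row 0 .. row 31) = 11111111101011111111111101011111
Output column grouped in 4s = 1111 1111 1010 1111 1111 1111 0101 1111 = 0xFFAFFF5F
Convert to decimal digit by digit (value = value*16 + digit):
  F -> 15
  15*16 + 15 (F) = 255
  255*16 + 10 (A) = 4090
  4090*16 + 15 (F) = 65455
  65455*16 + 15 (F) = 1047295
  1047295*16 + 15 (F) = 16756735
  16756735*16 + 5 = 268107765
  268107765*16 + 15 (F) = 4289724255
Decimal = 4289724255

4289724255


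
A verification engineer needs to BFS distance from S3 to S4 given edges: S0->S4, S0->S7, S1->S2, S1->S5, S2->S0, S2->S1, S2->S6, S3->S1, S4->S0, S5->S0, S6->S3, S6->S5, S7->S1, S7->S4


BFS layer-by-layer from S3:
  dist 0: {S3}
  dist 1: {S1}
  dist 2: {S2, S5}
  dist 3: {S0, S6}
  dist 4: {S4, S7}
  -> S4 reached at distance 4
Shortest path length = 4

4


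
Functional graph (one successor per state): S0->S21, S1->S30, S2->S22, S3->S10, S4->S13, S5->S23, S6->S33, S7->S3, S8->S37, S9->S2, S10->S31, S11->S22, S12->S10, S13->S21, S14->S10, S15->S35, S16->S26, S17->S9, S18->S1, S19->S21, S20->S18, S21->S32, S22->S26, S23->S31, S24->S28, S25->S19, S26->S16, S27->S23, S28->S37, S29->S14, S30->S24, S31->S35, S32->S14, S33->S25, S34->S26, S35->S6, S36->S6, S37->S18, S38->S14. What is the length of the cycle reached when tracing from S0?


Trace from S0 until a state repeats:
  S0 -> S21 -> S32 -> S14 -> S10 -> S31 -> S35 -> S6 -> S33 -> S25 -> S19 -> S21
S21 first seen at step 1, revisited at step 11.
Cycle length = 11 - 1 = 10

10


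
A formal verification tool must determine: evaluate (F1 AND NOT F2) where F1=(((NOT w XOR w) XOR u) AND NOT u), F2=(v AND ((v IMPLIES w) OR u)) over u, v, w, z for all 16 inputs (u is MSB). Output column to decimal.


F1 = (((NOT w XOR w) XOR u) AND NOT u)
F2 = (v AND ((v IMPLIES w) OR u))
Counterexample to F1=>F2 is where F1=1 and F2=0.
Evaluate each row (bits = u,v,w,z, MSB first):
  row 0 [0000]: F1=1 F2=0 -> F1&~F2 -> 1
  row 1 [0001]: F1=1 F2=0 -> F1&~F2 -> 1
  row 2 [0010]: F1=1 F2=0 -> F1&~F2 -> 1
  row 3 [0011]: F1=1 F2=0 -> F1&~F2 -> 1
  row 4 [0100]: F1=1 F2=0 -> F1&~F2 -> 1
  row 5 [0101]: F1=1 F2=0 -> F1&~F2 -> 1
  row 6 [0110]: F1=1 F2=1 -> F1&~F2 -> 0
  row 7 [0111]: F1=1 F2=1 -> F1&~F2 -> 0
  row 8 [1000]: F1=0 F2=0 -> F1&~F2 -> 0
  row 9 [1001]: F1=0 F2=0 -> F1&~F2 -> 0
  row 10 [1010]: F1=0 F2=0 -> F1&~F2 -> 0
  row 11 [1011]: F1=0 F2=0 -> F1&~F2 -> 0
  row 12 [1100]: F1=0 F2=1 -> F1&~F2 -> 0
  row 13 [1101]: F1=0 F2=1 -> F1&~F2 -> 0
  row 14 [1110]: F1=0 F2=1 -> F1&~F2 -> 0
  row 15 [1111]: F1=0 F2=1 -> F1&~F2 -> 0
Full result column, 4 rows per line (u,v fixed per line; w,z runs 00..11 left to right):
  rows 0-3 [u,v=00]: 1111  = hex F
  rows 4-7 [u,v=01]: 1100  = hex C
  rows 8-11 [u,v=10]: 0000  = hex 0
  rows 12-15 [u,v=11]: 0000  = hex 0
Counterexample vector (row 0 .. row 15) = 1111110000000000
Output column grouped in 4s = 1111 1100 0000 0000 = 0xFC00
Convert to decimal digit by digit (value = value*16 + digit):
  F -> 15
  15*16 + 12 (C) = 252
  252*16 + 0 = 4032
  4032*16 + 0 = 64512
Decimal = 64512

64512


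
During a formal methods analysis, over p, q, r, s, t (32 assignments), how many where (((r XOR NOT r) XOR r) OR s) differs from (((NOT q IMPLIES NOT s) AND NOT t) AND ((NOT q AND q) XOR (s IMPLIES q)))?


F1 = (((r XOR NOT r) XOR r) OR s)
F2 = (((NOT q IMPLIES NOT s) AND NOT t) AND ((NOT q AND q) XOR (s IMPLIES q)))
Evaluate both on each of 32 rows (bits = p,q,r,s,t):
  row 0 [00000]: F1=1 F2=1 -> 0
  row 1 [00001]: F1=1 F2=0 (differ) -> 1
  row 2 [00010]: F1=1 F2=0 (differ) -> 1
  row 3 [00011]: F1=1 F2=0 (differ) -> 1
  row 4 [00100]: F1=0 F2=1 (differ) -> 1
  row 5 [00101]: F1=0 F2=0 -> 0
  row 6 [00110]: F1=1 F2=0 (differ) -> 1
  row 7 [00111]: F1=1 F2=0 (differ) -> 1
  row 8 [01000]: F1=1 F2=1 -> 0
  row 9 [01001]: F1=1 F2=0 (differ) -> 1
  row 10 [01010]: F1=1 F2=1 -> 0
  row 11 [01011]: F1=1 F2=0 (differ) -> 1
  row 12 [01100]: F1=0 F2=1 (differ) -> 1
  row 13 [01101]: F1=0 F2=0 -> 0
  row 14 [01110]: F1=1 F2=1 -> 0
  row 15 [01111]: F1=1 F2=0 (differ) -> 1
  row 16 [10000]: F1=1 F2=1 -> 0
  row 17 [10001]: F1=1 F2=0 (differ) -> 1
  row 18 [10010]: F1=1 F2=0 (differ) -> 1
  row 19 [10011]: F1=1 F2=0 (differ) -> 1
  row 20 [10100]: F1=0 F2=1 (differ) -> 1
  row 21 [10101]: F1=0 F2=0 -> 0
  row 22 [10110]: F1=1 F2=0 (differ) -> 1
  row 23 [10111]: F1=1 F2=0 (differ) -> 1
  row 24 [11000]: F1=1 F2=1 -> 0
  row 25 [11001]: F1=1 F2=0 (differ) -> 1
  row 26 [11010]: F1=1 F2=1 -> 0
  row 27 [11011]: F1=1 F2=0 (differ) -> 1
  row 28 [11100]: F1=0 F2=1 (differ) -> 1
  row 29 [11101]: F1=0 F2=0 -> 0
  row 30 [11110]: F1=1 F2=1 -> 0
  row 31 [11111]: F1=1 F2=0 (differ) -> 1
Full result column, 8 rows per line (p,q fixed per line; r,s,t runs 000..111 left to right):
  rows 0-7 [p,q=00]: 01111011  (ones: 6)
  rows 8-15 [p,q=01]: 01011001  (ones: 4)
  rows 16-23 [p,q=10]: 01111011  (ones: 6)
  rows 24-31 [p,q=11]: 01011001  (ones: 4)
Disagreements = 6+4+6+4 = 20

20


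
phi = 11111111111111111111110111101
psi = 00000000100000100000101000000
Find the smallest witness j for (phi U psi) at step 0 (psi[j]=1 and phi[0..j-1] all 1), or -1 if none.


(phi U psi) at 0: need smallest j with psi[j]=1 and phi[i]=1 for all i in [0,j).
Scan from step 0:
  step 0: phi=1, psi=0 -> continue
  step 1: phi=1, psi=0 -> continue
  step 2: phi=1, psi=0 -> continue
  step 3: phi=1, psi=0 -> continue
  step 8: psi=1 and phi held for [0,8) -> witness found
Witness step = 8

8


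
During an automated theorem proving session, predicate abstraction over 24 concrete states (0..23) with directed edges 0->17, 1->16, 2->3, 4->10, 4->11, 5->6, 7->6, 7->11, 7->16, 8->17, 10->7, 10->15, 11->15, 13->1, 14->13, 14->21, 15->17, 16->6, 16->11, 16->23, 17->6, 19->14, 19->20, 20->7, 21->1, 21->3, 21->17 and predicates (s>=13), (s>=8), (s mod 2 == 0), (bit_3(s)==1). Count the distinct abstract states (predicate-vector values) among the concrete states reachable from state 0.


BFS from 0:
Concrete reachable: {0, 6, 17}
Abstract via predicates (s>=13), (s>=8), (s mod 2 == 0), (bit_3(s)==1):
  (0,0,1,0) <- {0, 6}
  (1,1,0,0) <- {17}
Distinct abstract states = 2

2


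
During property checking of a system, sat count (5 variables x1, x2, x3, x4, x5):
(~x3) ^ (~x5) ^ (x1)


CNF with 3 clauses over 5 vars (32 assignments).
An assignment satisfies CNF iff every clause has >=1 true literal.
Check each row (bits = x1,x2,x3,x4,x5; clause T/F shown):
  row 0 [00000]: clauses=TTF -> 0
  row 1 [00001]: clauses=TFF -> 0
  row 2 [00010]: clauses=TTF -> 0
  row 3 [00011]: clauses=TFF -> 0
  row 4 [00100]: clauses=FTF -> 0
  row 5 [00101]: clauses=FFF -> 0
  row 6 [00110]: clauses=FTF -> 0
  row 7 [00111]: clauses=FFF -> 0
  row 8 [01000]: clauses=TTF -> 0
  row 9 [01001]: clauses=TFF -> 0
  row 10 [01010]: clauses=TTF -> 0
  row 11 [01011]: clauses=TFF -> 0
  row 12 [01100]: clauses=FTF -> 0
  row 13 [01101]: clauses=FFF -> 0
  row 14 [01110]: clauses=FTF -> 0
  row 15 [01111]: clauses=FFF -> 0
  row 16 [10000]: clauses=TTT -> 1
  row 17 [10001]: clauses=TFT -> 0
  row 18 [10010]: clauses=TTT -> 1
  row 19 [10011]: clauses=TFT -> 0
  row 20 [10100]: clauses=FTT -> 0
  row 21 [10101]: clauses=FFT -> 0
  row 22 [10110]: clauses=FTT -> 0
  row 23 [10111]: clauses=FFT -> 0
  row 24 [11000]: clauses=TTT -> 1
  row 25 [11001]: clauses=TFT -> 0
  row 26 [11010]: clauses=TTT -> 1
  row 27 [11011]: clauses=TFT -> 0
  row 28 [11100]: clauses=FTT -> 0
  row 29 [11101]: clauses=FFT -> 0
  row 30 [11110]: clauses=FTT -> 0
  row 31 [11111]: clauses=FFT -> 0
Full result column, 8 rows per line (x1,x2 fixed per line; x3,x4,x5 runs 000..111 left to right):
  rows 0-7 [x1,x2=00]: 00000000  (ones: 0)
  rows 8-15 [x1,x2=01]: 00000000  (ones: 0)
  rows 16-23 [x1,x2=10]: 10100000  (ones: 2)
  rows 24-31 [x1,x2=11]: 10100000  (ones: 2)
Satisfying assignments = 0+0+2+2 = 4

4


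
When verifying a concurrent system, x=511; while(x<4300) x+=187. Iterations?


Step 1: x goes from 511 toward 4300 by 187; the body runs while x<4300, so iterations = ceil((bound-start)/step)
Step 2: Distance=3789
Step 3: ceil(3789/187)=21

21


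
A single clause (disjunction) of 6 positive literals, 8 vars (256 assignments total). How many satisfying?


Step 1: Total=2^8=256
Step 2: Unsat when all 6 false: 2^2=4
Step 3: Sat=256-4=252

252


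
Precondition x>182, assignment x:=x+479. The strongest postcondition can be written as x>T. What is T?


Formula: sp(P, x:=E) = exists old_x. (x = E[old_x/x]) AND P[old_x/x] (old_x is the value of x before the assignment; eliminate old_x by solving x = E[old_x/x] for old_x)
Step 1: Precondition P: x>182, i.e. old_x > 182
Step 2: Assignment gives x = old_x + 479, so old_x = x - 479
Step 3: Substitute into P: x - 479 > 182
Step 4: Simplify: x > 182+479 = 661

661


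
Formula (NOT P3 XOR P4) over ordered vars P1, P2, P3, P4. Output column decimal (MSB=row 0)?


Formula: (NOT P3 XOR P4) over P1, P2, P3, P4 (16 rows)
Evaluate each row (bits = P1,P2,P3,P4, MSB first):
  row 0 [0000]: (NOT 0 XOR 0) -> 1
  row 1 [0001]: (NOT 0 XOR 1) -> 0
  row 2 [0010]: (NOT 1 XOR 0) -> 0
  row 3 [0011]: (NOT 1 XOR 1) -> 1
  row 4 [0100]: (NOT 0 XOR 0) -> 1
  row 5 [0101]: (NOT 0 XOR 1) -> 0
  row 6 [0110]: (NOT 1 XOR 0) -> 0
  row 7 [0111]: (NOT 1 XOR 1) -> 1
  row 8 [1000]: (NOT 0 XOR 0) -> 1
  row 9 [1001]: (NOT 0 XOR 1) -> 0
  row 10 [1010]: (NOT 1 XOR 0) -> 0
  row 11 [1011]: (NOT 1 XOR 1) -> 1
  row 12 [1100]: (NOT 0 XOR 0) -> 1
  row 13 [1101]: (NOT 0 XOR 1) -> 0
  row 14 [1110]: (NOT 1 XOR 0) -> 0
  row 15 [1111]: (NOT 1 XOR 1) -> 1
Full result column, 4 rows per line (P1,P2 fixed per line; P3,P4 runs 00..11 left to right):
  rows 0-3 [P1,P2=00]: 1001  = hex 9
  rows 4-7 [P1,P2=01]: 1001  = hex 9
  rows 8-11 [P1,P2=10]: 1001  = hex 9
  rows 12-15 [P1,P2=11]: 1001  = hex 9
Output column (row 0 .. row 15) = 1001100110011001
Output column grouped in 4s = 1001 1001 1001 1001 = 0x9999
Convert to decimal digit by digit (value = value*16 + digit):
  9 -> 9
  9*16 + 9 = 153
  153*16 + 9 = 2457
  2457*16 + 9 = 39321
Decimal = 39321

39321


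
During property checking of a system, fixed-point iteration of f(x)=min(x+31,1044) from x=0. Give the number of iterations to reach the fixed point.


Step 1: x=0, cap=1044, increment=31
Step 2: x grows by 31 each step until capped at 1044; fixed point is x=1044
Step 3: iterations = ceil(1044/31) = 34

34


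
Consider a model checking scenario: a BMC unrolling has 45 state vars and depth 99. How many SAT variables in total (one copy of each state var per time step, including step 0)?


BMC unrolls to depth k, creating one copy of each state var for steps 0..k.
Step count = 99 + 1 = 100 (steps 0 through 99)
Vars per step = 45
Total = 45 * 100 = 4500

4500


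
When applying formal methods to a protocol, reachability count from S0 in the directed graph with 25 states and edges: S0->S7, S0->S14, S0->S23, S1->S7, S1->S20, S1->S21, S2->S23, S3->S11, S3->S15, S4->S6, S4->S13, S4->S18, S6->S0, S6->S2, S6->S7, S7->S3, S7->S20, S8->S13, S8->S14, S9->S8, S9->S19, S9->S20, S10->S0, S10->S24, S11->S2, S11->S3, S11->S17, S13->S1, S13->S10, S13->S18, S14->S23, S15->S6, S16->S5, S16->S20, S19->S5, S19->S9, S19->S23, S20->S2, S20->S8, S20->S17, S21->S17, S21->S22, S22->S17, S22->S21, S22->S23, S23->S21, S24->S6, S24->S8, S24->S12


BFS from S0:
  layer 0: {S0}
  layer 1: {S7, S14, S23}
  layer 2: {S3, S20, S21}
  layer 3: {S2, S8, S11, S15, S17, S22}
  layer 4: {S6, S13}
  layer 5: {S1, S10, S18}
  layer 6: {S24}
  layer 7: {S12}
Reachable set: {S0, S1, S2, S3, S6, S7, S8, S10, S11, S12, S13, S14, S15, S17, S18, S20, S21, S22, S23, S24}
Count = 20

20


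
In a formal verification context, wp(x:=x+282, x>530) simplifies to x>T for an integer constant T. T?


Formula: wp(x:=E, P) = P[E/x] (substitute E for x in postcondition)
Step 1: Postcondition: x>530
Step 2: Substitute x+282 for x: x+282>530
Step 3: Solve for x: x > 530-282 = 248

248


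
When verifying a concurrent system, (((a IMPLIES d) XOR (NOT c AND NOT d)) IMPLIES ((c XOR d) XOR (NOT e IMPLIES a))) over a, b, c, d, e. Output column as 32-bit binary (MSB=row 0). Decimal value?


Formula: (((a IMPLIES d) XOR (NOT c AND NOT d)) IMPLIES ((c XOR d) XOR (NOT e IMPLIES a))) over a, b, c, d, e (32 rows)
Evaluate each row (bits = a,b,c,d,e, MSB first):
  row 0 [00000]: (((0 IMPLIES 0) XOR (NOT 0 AND NOT 0)) IMPLIES ((0 XOR 0) XOR (NOT 0 IMPLIES 0))) -> 1
  row 1 [00001]: (((0 IMPLIES 0) XOR (NOT 0 AND NOT 0)) IMPLIES ((0 XOR 0) XOR (NOT 1 IMPLIES 0))) -> 1
  row 2 [00010]: (((0 IMPLIES 1) XOR (NOT 0 AND NOT 1)) IMPLIES ((0 XOR 1) XOR (NOT 0 IMPLIES 0))) -> 1
  row 3 [00011]: (((0 IMPLIES 1) XOR (NOT 0 AND NOT 1)) IMPLIES ((0 XOR 1) XOR (NOT 1 IMPLIES 0))) -> 0
  row 4 [00100]: (((0 IMPLIES 0) XOR (NOT 1 AND NOT 0)) IMPLIES ((1 XOR 0) XOR (NOT 0 IMPLIES 0))) -> 1
  row 5 [00101]: (((0 IMPLIES 0) XOR (NOT 1 AND NOT 0)) IMPLIES ((1 XOR 0) XOR (NOT 1 IMPLIES 0))) -> 0
  row 6 [00110]: (((0 IMPLIES 1) XOR (NOT 1 AND NOT 1)) IMPLIES ((1 XOR 1) XOR (NOT 0 IMPLIES 0))) -> 0
  row 7 [00111]: (((0 IMPLIES 1) XOR (NOT 1 AND NOT 1)) IMPLIES ((1 XOR 1) XOR (NOT 1 IMPLIES 0))) -> 1
  row 8 [01000]: (((0 IMPLIES 0) XOR (NOT 0 AND NOT 0)) IMPLIES ((0 XOR 0) XOR (NOT 0 IMPLIES 0))) -> 1
  row 9 [01001]: (((0 IMPLIES 0) XOR (NOT 0 AND NOT 0)) IMPLIES ((0 XOR 0) XOR (NOT 1 IMPLIES 0))) -> 1
  row 10 [01010]: (((0 IMPLIES 1) XOR (NOT 0 AND NOT 1)) IMPLIES ((0 XOR 1) XOR (NOT 0 IMPLIES 0))) -> 1
  row 11 [01011]: (((0 IMPLIES 1) XOR (NOT 0 AND NOT 1)) IMPLIES ((0 XOR 1) XOR (NOT 1 IMPLIES 0))) -> 0
  row 12 [01100]: (((0 IMPLIES 0) XOR (NOT 1 AND NOT 0)) IMPLIES ((1 XOR 0) XOR (NOT 0 IMPLIES 0))) -> 1
  row 13 [01101]: (((0 IMPLIES 0) XOR (NOT 1 AND NOT 0)) IMPLIES ((1 XOR 0) XOR (NOT 1 IMPLIES 0))) -> 0
  row 14 [01110]: (((0 IMPLIES 1) XOR (NOT 1 AND NOT 1)) IMPLIES ((1 XOR 1) XOR (NOT 0 IMPLIES 0))) -> 0
  row 15 [01111]: (((0 IMPLIES 1) XOR (NOT 1 AND NOT 1)) IMPLIES ((1 XOR 1) XOR (NOT 1 IMPLIES 0))) -> 1
  row 16 [10000]: (((1 IMPLIES 0) XOR (NOT 0 AND NOT 0)) IMPLIES ((0 XOR 0) XOR (NOT 0 IMPLIES 1))) -> 1
  row 17 [10001]: (((1 IMPLIES 0) XOR (NOT 0 AND NOT 0)) IMPLIES ((0 XOR 0) XOR (NOT 1 IMPLIES 1))) -> 1
  row 18 [10010]: (((1 IMPLIES 1) XOR (NOT 0 AND NOT 1)) IMPLIES ((0 XOR 1) XOR (NOT 0 IMPLIES 1))) -> 0
  row 19 [10011]: (((1 IMPLIES 1) XOR (NOT 0 AND NOT 1)) IMPLIES ((0 XOR 1) XOR (NOT 1 IMPLIES 1))) -> 0
  row 20 [10100]: (((1 IMPLIES 0) XOR (NOT 1 AND NOT 0)) IMPLIES ((1 XOR 0) XOR (NOT 0 IMPLIES 1))) -> 1
  row 21 [10101]: (((1 IMPLIES 0) XOR (NOT 1 AND NOT 0)) IMPLIES ((1 XOR 0) XOR (NOT 1 IMPLIES 1))) -> 1
  row 22 [10110]: (((1 IMPLIES 1) XOR (NOT 1 AND NOT 1)) IMPLIES ((1 XOR 1) XOR (NOT 0 IMPLIES 1))) -> 1
  row 23 [10111]: (((1 IMPLIES 1) XOR (NOT 1 AND NOT 1)) IMPLIES ((1 XOR 1) XOR (NOT 1 IMPLIES 1))) -> 1
  row 24 [11000]: (((1 IMPLIES 0) XOR (NOT 0 AND NOT 0)) IMPLIES ((0 XOR 0) XOR (NOT 0 IMPLIES 1))) -> 1
  row 25 [11001]: (((1 IMPLIES 0) XOR (NOT 0 AND NOT 0)) IMPLIES ((0 XOR 0) XOR (NOT 1 IMPLIES 1))) -> 1
  row 26 [11010]: (((1 IMPLIES 1) XOR (NOT 0 AND NOT 1)) IMPLIES ((0 XOR 1) XOR (NOT 0 IMPLIES 1))) -> 0
  row 27 [11011]: (((1 IMPLIES 1) XOR (NOT 0 AND NOT 1)) IMPLIES ((0 XOR 1) XOR (NOT 1 IMPLIES 1))) -> 0
  row 28 [11100]: (((1 IMPLIES 0) XOR (NOT 1 AND NOT 0)) IMPLIES ((1 XOR 0) XOR (NOT 0 IMPLIES 1))) -> 1
  row 29 [11101]: (((1 IMPLIES 0) XOR (NOT 1 AND NOT 0)) IMPLIES ((1 XOR 0) XOR (NOT 1 IMPLIES 1))) -> 1
  row 30 [11110]: (((1 IMPLIES 1) XOR (NOT 1 AND NOT 1)) IMPLIES ((1 XOR 1) XOR (NOT 0 IMPLIES 1))) -> 1
  row 31 [11111]: (((1 IMPLIES 1) XOR (NOT 1 AND NOT 1)) IMPLIES ((1 XOR 1) XOR (NOT 1 IMPLIES 1))) -> 1
Full result column, 4 rows per line (a,b,c fixed per line; d,e runs 00..11 left to right):
  rows 0-3 [a,b,c=000]: 1110  = hex E
  rows 4-7 [a,b,c=001]: 1001  = hex 9
  rows 8-11 [a,b,c=010]: 1110  = hex E
  rows 12-15 [a,b,c=011]: 1001  = hex 9
  rows 16-19 [a,b,c=100]: 1100  = hex C
  rows 20-23 [a,b,c=101]: 1111  = hex F
  rows 24-27 [a,b,c=110]: 1100  = hex C
  rows 28-31 [a,b,c=111]: 1111  = hex F
Output column (row 0 .. row 31) = 11101001111010011100111111001111
Output column grouped in 4s = 1110 1001 1110 1001 1100 1111 1100 1111 = 0xE9E9CFCF
Convert to decimal digit by digit (value = value*16 + digit):
  E -> 14
  14*16 + 9 = 233
  233*16 + 14 (E) = 3742
  3742*16 + 9 = 59881
  59881*16 + 12 (C) = 958108
  958108*16 + 15 (F) = 15329743
  15329743*16 + 12 (C) = 245275900
  245275900*16 + 15 (F) = 3924414415
Decimal = 3924414415

3924414415


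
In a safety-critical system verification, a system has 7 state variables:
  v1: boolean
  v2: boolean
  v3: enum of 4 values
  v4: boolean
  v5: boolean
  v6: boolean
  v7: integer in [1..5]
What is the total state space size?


State space = product of domain sizes of all variables.
Domain sizes:
  v1 (boolean): 2
  v2 (boolean): 2
  v3 (enum of 4 values): 4
  v4 (boolean): 2
  v5 (boolean): 2
  v6 (boolean): 2
  v7 (integer in [1..5]): 5
Product = 2 * 2 * 4 * 2 * 2 * 2 * 5 = 640

640


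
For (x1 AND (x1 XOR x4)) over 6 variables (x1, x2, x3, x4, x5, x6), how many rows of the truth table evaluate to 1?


Formula: (x1 AND (x1 XOR x4)) over 6 vars (64 rows)
Evaluate each row (x1, x2, x3, x4, x5, x6 as bits, MSB first):
  row 0 [000000]: (0 AND (0 XOR 0)) -> 0
  row 1 [000001]: (0 AND (0 XOR 0)) -> 0
  row 2 [000010]: (0 AND (0 XOR 0)) -> 0
  row 3 [000011]: (0 AND (0 XOR 0)) -> 0
  row 4 [000100]: (0 AND (0 XOR 1)) -> 0
  (every remaining row is evaluated the same way; all 64 results are listed next)
Full result column, 8 rows per line (x1,x2,x3 fixed per line; x4,x5,x6 runs 000..111 left to right):
  rows 0-7 [x1,x2,x3=000]: 00000000  (ones: 0)
  rows 8-15 [x1,x2,x3=001]: 00000000  (ones: 0)
  rows 16-23 [x1,x2,x3=010]: 00000000  (ones: 0)
  rows 24-31 [x1,x2,x3=011]: 00000000  (ones: 0)
  rows 32-39 [x1,x2,x3=100]: 11110000  (ones: 4)
  rows 40-47 [x1,x2,x3=101]: 11110000  (ones: 4)
  rows 48-55 [x1,x2,x3=110]: 11110000  (ones: 4)
  rows 56-63 [x1,x2,x3=111]: 11110000  (ones: 4)
Count of 1-rows = 0+0+0+0+4+4+4+4 = 16

16


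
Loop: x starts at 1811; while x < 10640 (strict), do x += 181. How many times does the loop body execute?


Step 1: x goes from 1811 toward 10640 by 181; the body runs while x<10640, so iterations = ceil((bound-start)/step)
Step 2: Distance=8829
Step 3: ceil(8829/181)=49

49


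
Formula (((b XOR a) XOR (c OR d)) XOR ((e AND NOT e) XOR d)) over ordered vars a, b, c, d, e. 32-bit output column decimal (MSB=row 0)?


Formula: (((b XOR a) XOR (c OR d)) XOR ((e AND NOT e) XOR d)) over a, b, c, d, e (32 rows)
Evaluate each row (bits = a,b,c,d,e, MSB first):
  row 0 [00000]: (((0 XOR 0) XOR (0 OR 0)) XOR ((0 AND NOT 0) XOR 0)) -> 0
  row 1 [00001]: (((0 XOR 0) XOR (0 OR 0)) XOR ((1 AND NOT 1) XOR 0)) -> 0
  row 2 [00010]: (((0 XOR 0) XOR (0 OR 1)) XOR ((0 AND NOT 0) XOR 1)) -> 0
  row 3 [00011]: (((0 XOR 0) XOR (0 OR 1)) XOR ((1 AND NOT 1) XOR 1)) -> 0
  row 4 [00100]: (((0 XOR 0) XOR (1 OR 0)) XOR ((0 AND NOT 0) XOR 0)) -> 1
  row 5 [00101]: (((0 XOR 0) XOR (1 OR 0)) XOR ((1 AND NOT 1) XOR 0)) -> 1
  row 6 [00110]: (((0 XOR 0) XOR (1 OR 1)) XOR ((0 AND NOT 0) XOR 1)) -> 0
  row 7 [00111]: (((0 XOR 0) XOR (1 OR 1)) XOR ((1 AND NOT 1) XOR 1)) -> 0
  row 8 [01000]: (((1 XOR 0) XOR (0 OR 0)) XOR ((0 AND NOT 0) XOR 0)) -> 1
  row 9 [01001]: (((1 XOR 0) XOR (0 OR 0)) XOR ((1 AND NOT 1) XOR 0)) -> 1
  row 10 [01010]: (((1 XOR 0) XOR (0 OR 1)) XOR ((0 AND NOT 0) XOR 1)) -> 1
  row 11 [01011]: (((1 XOR 0) XOR (0 OR 1)) XOR ((1 AND NOT 1) XOR 1)) -> 1
  row 12 [01100]: (((1 XOR 0) XOR (1 OR 0)) XOR ((0 AND NOT 0) XOR 0)) -> 0
  row 13 [01101]: (((1 XOR 0) XOR (1 OR 0)) XOR ((1 AND NOT 1) XOR 0)) -> 0
  row 14 [01110]: (((1 XOR 0) XOR (1 OR 1)) XOR ((0 AND NOT 0) XOR 1)) -> 1
  row 15 [01111]: (((1 XOR 0) XOR (1 OR 1)) XOR ((1 AND NOT 1) XOR 1)) -> 1
  row 16 [10000]: (((0 XOR 1) XOR (0 OR 0)) XOR ((0 AND NOT 0) XOR 0)) -> 1
  row 17 [10001]: (((0 XOR 1) XOR (0 OR 0)) XOR ((1 AND NOT 1) XOR 0)) -> 1
  row 18 [10010]: (((0 XOR 1) XOR (0 OR 1)) XOR ((0 AND NOT 0) XOR 1)) -> 1
  row 19 [10011]: (((0 XOR 1) XOR (0 OR 1)) XOR ((1 AND NOT 1) XOR 1)) -> 1
  row 20 [10100]: (((0 XOR 1) XOR (1 OR 0)) XOR ((0 AND NOT 0) XOR 0)) -> 0
  row 21 [10101]: (((0 XOR 1) XOR (1 OR 0)) XOR ((1 AND NOT 1) XOR 0)) -> 0
  row 22 [10110]: (((0 XOR 1) XOR (1 OR 1)) XOR ((0 AND NOT 0) XOR 1)) -> 1
  row 23 [10111]: (((0 XOR 1) XOR (1 OR 1)) XOR ((1 AND NOT 1) XOR 1)) -> 1
  row 24 [11000]: (((1 XOR 1) XOR (0 OR 0)) XOR ((0 AND NOT 0) XOR 0)) -> 0
  row 25 [11001]: (((1 XOR 1) XOR (0 OR 0)) XOR ((1 AND NOT 1) XOR 0)) -> 0
  row 26 [11010]: (((1 XOR 1) XOR (0 OR 1)) XOR ((0 AND NOT 0) XOR 1)) -> 0
  row 27 [11011]: (((1 XOR 1) XOR (0 OR 1)) XOR ((1 AND NOT 1) XOR 1)) -> 0
  row 28 [11100]: (((1 XOR 1) XOR (1 OR 0)) XOR ((0 AND NOT 0) XOR 0)) -> 1
  row 29 [11101]: (((1 XOR 1) XOR (1 OR 0)) XOR ((1 AND NOT 1) XOR 0)) -> 1
  row 30 [11110]: (((1 XOR 1) XOR (1 OR 1)) XOR ((0 AND NOT 0) XOR 1)) -> 0
  row 31 [11111]: (((1 XOR 1) XOR (1 OR 1)) XOR ((1 AND NOT 1) XOR 1)) -> 0
Full result column, 4 rows per line (a,b,c fixed per line; d,e runs 00..11 left to right):
  rows 0-3 [a,b,c=000]: 0000  = hex 0
  rows 4-7 [a,b,c=001]: 1100  = hex C
  rows 8-11 [a,b,c=010]: 1111  = hex F
  rows 12-15 [a,b,c=011]: 0011  = hex 3
  rows 16-19 [a,b,c=100]: 1111  = hex F
  rows 20-23 [a,b,c=101]: 0011  = hex 3
  rows 24-27 [a,b,c=110]: 0000  = hex 0
  rows 28-31 [a,b,c=111]: 1100  = hex C
Output column (row 0 .. row 31) = 00001100111100111111001100001100
Output column grouped in 4s = 0000 1100 1111 0011 1111 0011 0000 1100 = 0x0CF3F30C
Convert to decimal digit by digit (value = value*16 + digit):
  0 -> 0
  0*16 + 12 (C) = 12
  12*16 + 15 (F) = 207
  207*16 + 3 = 3315
  3315*16 + 15 (F) = 53055
  53055*16 + 3 = 848883
  848883*16 + 0 = 13582128
  13582128*16 + 12 (C) = 217314060
Decimal = 217314060

217314060


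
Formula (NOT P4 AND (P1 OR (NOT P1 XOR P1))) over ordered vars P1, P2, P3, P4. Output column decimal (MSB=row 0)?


Formula: (NOT P4 AND (P1 OR (NOT P1 XOR P1))) over P1, P2, P3, P4 (16 rows)
Evaluate each row (bits = P1,P2,P3,P4, MSB first):
  row 0 [0000]: (NOT 0 AND (0 OR (NOT 0 XOR 0))) -> 1
  row 1 [0001]: (NOT 1 AND (0 OR (NOT 0 XOR 0))) -> 0
  row 2 [0010]: (NOT 0 AND (0 OR (NOT 0 XOR 0))) -> 1
  row 3 [0011]: (NOT 1 AND (0 OR (NOT 0 XOR 0))) -> 0
  row 4 [0100]: (NOT 0 AND (0 OR (NOT 0 XOR 0))) -> 1
  row 5 [0101]: (NOT 1 AND (0 OR (NOT 0 XOR 0))) -> 0
  row 6 [0110]: (NOT 0 AND (0 OR (NOT 0 XOR 0))) -> 1
  row 7 [0111]: (NOT 1 AND (0 OR (NOT 0 XOR 0))) -> 0
  row 8 [1000]: (NOT 0 AND (1 OR (NOT 1 XOR 1))) -> 1
  row 9 [1001]: (NOT 1 AND (1 OR (NOT 1 XOR 1))) -> 0
  row 10 [1010]: (NOT 0 AND (1 OR (NOT 1 XOR 1))) -> 1
  row 11 [1011]: (NOT 1 AND (1 OR (NOT 1 XOR 1))) -> 0
  row 12 [1100]: (NOT 0 AND (1 OR (NOT 1 XOR 1))) -> 1
  row 13 [1101]: (NOT 1 AND (1 OR (NOT 1 XOR 1))) -> 0
  row 14 [1110]: (NOT 0 AND (1 OR (NOT 1 XOR 1))) -> 1
  row 15 [1111]: (NOT 1 AND (1 OR (NOT 1 XOR 1))) -> 0
Full result column, 4 rows per line (P1,P2 fixed per line; P3,P4 runs 00..11 left to right):
  rows 0-3 [P1,P2=00]: 1010  = hex A
  rows 4-7 [P1,P2=01]: 1010  = hex A
  rows 8-11 [P1,P2=10]: 1010  = hex A
  rows 12-15 [P1,P2=11]: 1010  = hex A
Output column (row 0 .. row 15) = 1010101010101010
Output column grouped in 4s = 1010 1010 1010 1010 = 0xAAAA
Convert to decimal digit by digit (value = value*16 + digit):
  A -> 10
  10*16 + 10 (A) = 170
  170*16 + 10 (A) = 2730
  2730*16 + 10 (A) = 43690
Decimal = 43690

43690


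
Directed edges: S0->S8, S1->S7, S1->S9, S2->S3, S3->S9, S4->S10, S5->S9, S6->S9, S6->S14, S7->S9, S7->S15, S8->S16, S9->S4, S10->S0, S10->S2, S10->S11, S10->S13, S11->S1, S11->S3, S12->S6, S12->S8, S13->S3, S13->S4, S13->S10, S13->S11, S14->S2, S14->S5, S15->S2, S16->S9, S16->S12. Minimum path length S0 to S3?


BFS layer-by-layer from S0:
  dist 0: {S0}
  dist 1: {S8}
  dist 2: {S16}
  dist 3: {S9, S12}
  dist 4: {S4, S6}
  dist 5: {S10, S14}
  dist 6: {S2, S5, S11, S13}
  dist 7: {S1, S3}
  -> S3 reached at distance 7
Shortest path length = 7

7


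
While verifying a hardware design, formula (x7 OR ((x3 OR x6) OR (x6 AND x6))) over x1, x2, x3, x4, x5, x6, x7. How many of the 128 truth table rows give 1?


Formula: (x7 OR ((x3 OR x6) OR (x6 AND x6))) over 7 vars (128 rows)
Evaluate each row (x1, x2, x3, x4, x5, x6, x7 as bits, MSB first):
  row 0 [0000000]: (0 OR ((0 OR 0) OR (0 AND 0))) -> 0
  row 1 [0000001]: (1 OR ((0 OR 0) OR (0 AND 0))) -> 1
  row 2 [0000010]: (0 OR ((0 OR 1) OR (1 AND 1))) -> 1
  row 3 [0000011]: (1 OR ((0 OR 1) OR (1 AND 1))) -> 1
  row 4 [0000100]: (0 OR ((0 OR 0) OR (0 AND 0))) -> 0
  (every remaining row is evaluated the same way; all 128 results are listed next)
Full result column, 8 rows per line (x1,x2,x3,x4 fixed per line; x5,x6,x7 runs 000..111 left to right):
  rows 0-7 [x1,x2,x3,x4=0000]: 01110111  (ones: 6)
  rows 8-15 [x1,x2,x3,x4=0001]: 01110111  (ones: 6)
  rows 16-23 [x1,x2,x3,x4=0010]: 11111111  (ones: 8)
  rows 24-31 [x1,x2,x3,x4=0011]: 11111111  (ones: 8)
  rows 32-39 [x1,x2,x3,x4=0100]: 01110111  (ones: 6)
  rows 40-47 [x1,x2,x3,x4=0101]: 01110111  (ones: 6)
  rows 48-55 [x1,x2,x3,x4=0110]: 11111111  (ones: 8)
  rows 56-63 [x1,x2,x3,x4=0111]: 11111111  (ones: 8)
  rows 64-71 [x1,x2,x3,x4=1000]: 01110111  (ones: 6)
  rows 72-79 [x1,x2,x3,x4=1001]: 01110111  (ones: 6)
  rows 80-87 [x1,x2,x3,x4=1010]: 11111111  (ones: 8)
  rows 88-95 [x1,x2,x3,x4=1011]: 11111111  (ones: 8)
  rows 96-103 [x1,x2,x3,x4=1100]: 01110111  (ones: 6)
  rows 104-111 [x1,x2,x3,x4=1101]: 01110111  (ones: 6)
  rows 112-119 [x1,x2,x3,x4=1110]: 11111111  (ones: 8)
  rows 120-127 [x1,x2,x3,x4=1111]: 11111111  (ones: 8)
Count of 1-rows = 6+6+8+8+6+6+8+8+6+6+8+8+6+6+8+8 = 112

112


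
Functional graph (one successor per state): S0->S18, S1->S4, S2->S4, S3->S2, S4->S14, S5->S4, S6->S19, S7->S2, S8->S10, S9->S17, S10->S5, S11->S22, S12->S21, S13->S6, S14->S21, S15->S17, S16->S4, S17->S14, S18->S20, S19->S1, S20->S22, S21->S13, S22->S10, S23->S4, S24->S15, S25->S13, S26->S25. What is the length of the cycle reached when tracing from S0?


Trace from S0 until a state repeats:
  S0 -> S18 -> S20 -> S22 -> S10 -> S5 -> S4 -> S14 -> S21 -> S13 -> S6 -> S19 -> S1 -> S4
S4 first seen at step 6, revisited at step 13.
Cycle length = 13 - 6 = 7

7


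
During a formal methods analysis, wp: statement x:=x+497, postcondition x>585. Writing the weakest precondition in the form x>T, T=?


Formula: wp(x:=E, P) = P[E/x] (substitute E for x in postcondition)
Step 1: Postcondition: x>585
Step 2: Substitute x+497 for x: x+497>585
Step 3: Solve for x: x > 585-497 = 88

88


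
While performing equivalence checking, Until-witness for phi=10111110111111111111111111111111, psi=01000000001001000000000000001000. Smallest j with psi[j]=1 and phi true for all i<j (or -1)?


(phi U psi) at 0: need smallest j with psi[j]=1 and phi[i]=1 for all i in [0,j).
Scan from step 0:
  step 0: phi=1, psi=0 -> continue
  step 1: psi=1 and phi held for [0,1) -> witness found
Witness step = 1

1


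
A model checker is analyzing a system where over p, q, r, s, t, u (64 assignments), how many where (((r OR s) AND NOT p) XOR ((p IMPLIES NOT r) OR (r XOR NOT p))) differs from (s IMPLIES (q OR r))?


F1 = (((r OR s) AND NOT p) XOR ((p IMPLIES NOT r) OR (r XOR NOT p)))
F2 = (s IMPLIES (q OR r))
Evaluate both on each of 64 rows (bits = p,q,r,s,t,u):
  row 0 [000000]: F1=1 F2=1 -> 0
  row 1 [000001]: F1=1 F2=1 -> 0
  row 2 [000010]: F1=1 F2=1 -> 0
  row 3 [000011]: F1=1 F2=1 -> 0
  row 4 [000100]: F1=0 F2=0 -> 0
  (every remaining row is evaluated the same way; all 64 results are listed next)
Full result column, 8 rows per line (p,q,r fixed per line; s,t,u runs 000..111 left to right):
  rows 0-7 [p,q,r=000]: 00000000  (ones: 0)
  rows 8-15 [p,q,r=001]: 11111111  (ones: 8)
  rows 16-23 [p,q,r=010]: 00001111  (ones: 4)
  rows 24-31 [p,q,r=011]: 11111111  (ones: 8)
  rows 32-39 [p,q,r=100]: 00001111  (ones: 4)
  rows 40-47 [p,q,r=101]: 00000000  (ones: 0)
  rows 48-55 [p,q,r=110]: 00000000  (ones: 0)
  rows 56-63 [p,q,r=111]: 00000000  (ones: 0)
Disagreements = 0+8+4+8+4+0+0+0 = 24

24


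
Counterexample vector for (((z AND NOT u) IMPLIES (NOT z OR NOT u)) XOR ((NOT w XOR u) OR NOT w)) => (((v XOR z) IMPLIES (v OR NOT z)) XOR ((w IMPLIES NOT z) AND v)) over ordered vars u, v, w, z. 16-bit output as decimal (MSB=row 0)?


F1 = (((z AND NOT u) IMPLIES (NOT z OR NOT u)) XOR ((NOT w XOR u) OR NOT w))
F2 = (((v XOR z) IMPLIES (v OR NOT z)) XOR ((w IMPLIES NOT z) AND v))
Counterexample to F1=>F2 is where F1=1 and F2=0.
Evaluate each row (bits = u,v,w,z, MSB first):
  row 0 [0000]: F1=0 F2=1 -> F1&~F2 -> 0
  row 1 [0001]: F1=0 F2=0 -> F1&~F2 -> 0
  row 2 [0010]: F1=1 F2=1 -> F1&~F2 -> 0
  row 3 [0011]: F1=1 F2=0 -> F1&~F2 -> 1
  row 4 [0100]: F1=0 F2=0 -> F1&~F2 -> 0
  row 5 [0101]: F1=0 F2=0 -> F1&~F2 -> 0
  row 6 [0110]: F1=1 F2=0 -> F1&~F2 -> 1
  row 7 [0111]: F1=1 F2=1 -> F1&~F2 -> 0
  row 8 [1000]: F1=0 F2=1 -> F1&~F2 -> 0
  row 9 [1001]: F1=0 F2=0 -> F1&~F2 -> 0
  row 10 [1010]: F1=0 F2=1 -> F1&~F2 -> 0
  row 11 [1011]: F1=0 F2=0 -> F1&~F2 -> 0
  row 12 [1100]: F1=0 F2=0 -> F1&~F2 -> 0
  row 13 [1101]: F1=0 F2=0 -> F1&~F2 -> 0
  row 14 [1110]: F1=0 F2=0 -> F1&~F2 -> 0
  row 15 [1111]: F1=0 F2=1 -> F1&~F2 -> 0
Full result column, 4 rows per line (u,v fixed per line; w,z runs 00..11 left to right):
  rows 0-3 [u,v=00]: 0001  = hex 1
  rows 4-7 [u,v=01]: 0010  = hex 2
  rows 8-11 [u,v=10]: 0000  = hex 0
  rows 12-15 [u,v=11]: 0000  = hex 0
Counterexample vector (row 0 .. row 15) = 0001001000000000
Output column grouped in 4s = 0001 0010 0000 0000 = 0x1200
Convert to decimal digit by digit (value = value*16 + digit):
  1 -> 1
  1*16 + 2 = 18
  18*16 + 0 = 288
  288*16 + 0 = 4608
Decimal = 4608

4608


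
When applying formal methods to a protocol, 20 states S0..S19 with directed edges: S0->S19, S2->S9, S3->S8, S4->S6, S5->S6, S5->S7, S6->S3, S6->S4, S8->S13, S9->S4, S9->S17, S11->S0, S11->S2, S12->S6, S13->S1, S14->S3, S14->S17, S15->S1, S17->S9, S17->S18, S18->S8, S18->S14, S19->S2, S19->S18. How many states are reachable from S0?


BFS from S0:
  layer 0: {S0}
  layer 1: {S19}
  layer 2: {S2, S18}
  layer 3: {S8, S9, S14}
  layer 4: {S3, S4, S13, S17}
  layer 5: {S1, S6}
Reachable set: {S0, S1, S2, S3, S4, S6, S8, S9, S13, S14, S17, S18, S19}
Count = 13

13


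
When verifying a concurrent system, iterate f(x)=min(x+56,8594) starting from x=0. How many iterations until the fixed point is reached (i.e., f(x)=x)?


Step 1: x=0, cap=8594, increment=56
Step 2: x grows by 56 each step until capped at 8594; fixed point is x=8594
Step 3: iterations = ceil(8594/56) = 154

154


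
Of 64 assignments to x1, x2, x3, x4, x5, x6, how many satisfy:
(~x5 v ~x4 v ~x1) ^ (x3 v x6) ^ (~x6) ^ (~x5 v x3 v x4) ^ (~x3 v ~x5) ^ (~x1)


CNF with 6 clauses over 6 vars (64 assignments).
An assignment satisfies CNF iff every clause has >=1 true literal.
Check each row (bits = x1,x2,x3,x4,x5,x6; clause T/F shown):
  row 0 [000000]: clauses=TFTTTT -> 0
  row 1 [000001]: clauses=TTFTTT -> 0
  row 2 [000010]: clauses=TFTFTT -> 0
  row 3 [000011]: clauses=TTFFTT -> 0
  row 4 [000100]: clauses=TFTTTT -> 0
  (every remaining row is evaluated the same way; all 64 results are listed next)
Full result column, 8 rows per line (x1,x2,x3 fixed per line; x4,x5,x6 runs 000..111 left to right):
  rows 0-7 [x1,x2,x3=000]: 00000000  (ones: 0)
  rows 8-15 [x1,x2,x3=001]: 10001000  (ones: 2)
  rows 16-23 [x1,x2,x3=010]: 00000000  (ones: 0)
  rows 24-31 [x1,x2,x3=011]: 10001000  (ones: 2)
  rows 32-39 [x1,x2,x3=100]: 00000000  (ones: 0)
  rows 40-47 [x1,x2,x3=101]: 00000000  (ones: 0)
  rows 48-55 [x1,x2,x3=110]: 00000000  (ones: 0)
  rows 56-63 [x1,x2,x3=111]: 00000000  (ones: 0)
Satisfying assignments = 0+2+0+2+0+0+0+0 = 4

4


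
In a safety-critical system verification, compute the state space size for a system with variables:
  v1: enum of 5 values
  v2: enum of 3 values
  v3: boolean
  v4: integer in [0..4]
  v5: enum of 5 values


State space = product of domain sizes of all variables.
Domain sizes:
  v1 (enum of 5 values): 5
  v2 (enum of 3 values): 3
  v3 (boolean): 2
  v4 (integer in [0..4]): 5
  v5 (enum of 5 values): 5
Product = 5 * 3 * 2 * 5 * 5 = 750

750


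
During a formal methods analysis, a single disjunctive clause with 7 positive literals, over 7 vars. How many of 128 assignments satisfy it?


Step 1: Total=2^7=128
Step 2: Unsat when all 7 false: 2^0=1
Step 3: Sat=128-1=127

127


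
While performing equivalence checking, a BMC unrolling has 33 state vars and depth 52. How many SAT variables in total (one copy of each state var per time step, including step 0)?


BMC unrolls to depth k, creating one copy of each state var for steps 0..k.
Step count = 52 + 1 = 53 (steps 0 through 52)
Vars per step = 33
Total = 33 * 53 = 1749

1749


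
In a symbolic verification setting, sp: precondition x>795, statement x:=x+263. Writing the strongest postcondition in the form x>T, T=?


Formula: sp(P, x:=E) = exists old_x. (x = E[old_x/x]) AND P[old_x/x] (old_x is the value of x before the assignment; eliminate old_x by solving x = E[old_x/x] for old_x)
Step 1: Precondition P: x>795, i.e. old_x > 795
Step 2: Assignment gives x = old_x + 263, so old_x = x - 263
Step 3: Substitute into P: x - 263 > 795
Step 4: Simplify: x > 795+263 = 1058

1058


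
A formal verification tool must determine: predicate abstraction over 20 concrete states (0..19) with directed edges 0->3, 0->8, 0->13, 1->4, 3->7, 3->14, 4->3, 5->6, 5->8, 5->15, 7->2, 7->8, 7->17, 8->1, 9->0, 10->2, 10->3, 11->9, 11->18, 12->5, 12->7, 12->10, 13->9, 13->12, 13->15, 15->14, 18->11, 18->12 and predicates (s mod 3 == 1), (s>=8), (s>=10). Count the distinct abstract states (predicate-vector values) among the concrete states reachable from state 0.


BFS from 0:
Concrete reachable: {0, 1, 2, 3, 4, 5, 6, 7, 8, 9, 10, 12, 13, 14, 15, 17}
Abstract via predicates (s mod 3 == 1), (s>=8), (s>=10):
  (0,0,0) <- {0, 2, 3, 5, 6}
  (0,1,0) <- {8, 9}
  (0,1,1) <- {12, 14, 15, 17}
  (1,0,0) <- {1, 4, 7}
  (1,1,1) <- {10, 13}
Distinct abstract states = 5

5


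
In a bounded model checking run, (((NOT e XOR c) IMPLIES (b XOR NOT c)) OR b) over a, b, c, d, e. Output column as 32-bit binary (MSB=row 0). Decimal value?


Formula: (((NOT e XOR c) IMPLIES (b XOR NOT c)) OR b) over a, b, c, d, e (32 rows)
Evaluate each row (bits = a,b,c,d,e, MSB first):
  row 0 [00000]: (((NOT 0 XOR 0) IMPLIES (0 XOR NOT 0)) OR 0) -> 1
  row 1 [00001]: (((NOT 1 XOR 0) IMPLIES (0 XOR NOT 0)) OR 0) -> 1
  row 2 [00010]: (((NOT 0 XOR 0) IMPLIES (0 XOR NOT 0)) OR 0) -> 1
  row 3 [00011]: (((NOT 1 XOR 0) IMPLIES (0 XOR NOT 0)) OR 0) -> 1
  row 4 [00100]: (((NOT 0 XOR 1) IMPLIES (0 XOR NOT 1)) OR 0) -> 1
  row 5 [00101]: (((NOT 1 XOR 1) IMPLIES (0 XOR NOT 1)) OR 0) -> 0
  row 6 [00110]: (((NOT 0 XOR 1) IMPLIES (0 XOR NOT 1)) OR 0) -> 1
  row 7 [00111]: (((NOT 1 XOR 1) IMPLIES (0 XOR NOT 1)) OR 0) -> 0
  row 8 [01000]: (((NOT 0 XOR 0) IMPLIES (1 XOR NOT 0)) OR 1) -> 1
  row 9 [01001]: (((NOT 1 XOR 0) IMPLIES (1 XOR NOT 0)) OR 1) -> 1
  row 10 [01010]: (((NOT 0 XOR 0) IMPLIES (1 XOR NOT 0)) OR 1) -> 1
  row 11 [01011]: (((NOT 1 XOR 0) IMPLIES (1 XOR NOT 0)) OR 1) -> 1
  row 12 [01100]: (((NOT 0 XOR 1) IMPLIES (1 XOR NOT 1)) OR 1) -> 1
  row 13 [01101]: (((NOT 1 XOR 1) IMPLIES (1 XOR NOT 1)) OR 1) -> 1
  row 14 [01110]: (((NOT 0 XOR 1) IMPLIES (1 XOR NOT 1)) OR 1) -> 1
  row 15 [01111]: (((NOT 1 XOR 1) IMPLIES (1 XOR NOT 1)) OR 1) -> 1
  row 16 [10000]: (((NOT 0 XOR 0) IMPLIES (0 XOR NOT 0)) OR 0) -> 1
  row 17 [10001]: (((NOT 1 XOR 0) IMPLIES (0 XOR NOT 0)) OR 0) -> 1
  row 18 [10010]: (((NOT 0 XOR 0) IMPLIES (0 XOR NOT 0)) OR 0) -> 1
  row 19 [10011]: (((NOT 1 XOR 0) IMPLIES (0 XOR NOT 0)) OR 0) -> 1
  row 20 [10100]: (((NOT 0 XOR 1) IMPLIES (0 XOR NOT 1)) OR 0) -> 1
  row 21 [10101]: (((NOT 1 XOR 1) IMPLIES (0 XOR NOT 1)) OR 0) -> 0
  row 22 [10110]: (((NOT 0 XOR 1) IMPLIES (0 XOR NOT 1)) OR 0) -> 1
  row 23 [10111]: (((NOT 1 XOR 1) IMPLIES (0 XOR NOT 1)) OR 0) -> 0
  row 24 [11000]: (((NOT 0 XOR 0) IMPLIES (1 XOR NOT 0)) OR 1) -> 1
  row 25 [11001]: (((NOT 1 XOR 0) IMPLIES (1 XOR NOT 0)) OR 1) -> 1
  row 26 [11010]: (((NOT 0 XOR 0) IMPLIES (1 XOR NOT 0)) OR 1) -> 1
  row 27 [11011]: (((NOT 1 XOR 0) IMPLIES (1 XOR NOT 0)) OR 1) -> 1
  row 28 [11100]: (((NOT 0 XOR 1) IMPLIES (1 XOR NOT 1)) OR 1) -> 1
  row 29 [11101]: (((NOT 1 XOR 1) IMPLIES (1 XOR NOT 1)) OR 1) -> 1
  row 30 [11110]: (((NOT 0 XOR 1) IMPLIES (1 XOR NOT 1)) OR 1) -> 1
  row 31 [11111]: (((NOT 1 XOR 1) IMPLIES (1 XOR NOT 1)) OR 1) -> 1
Full result column, 4 rows per line (a,b,c fixed per line; d,e runs 00..11 left to right):
  rows 0-3 [a,b,c=000]: 1111  = hex F
  rows 4-7 [a,b,c=001]: 1010  = hex A
  rows 8-11 [a,b,c=010]: 1111  = hex F
  rows 12-15 [a,b,c=011]: 1111  = hex F
  rows 16-19 [a,b,c=100]: 1111  = hex F
  rows 20-23 [a,b,c=101]: 1010  = hex A
  rows 24-27 [a,b,c=110]: 1111  = hex F
  rows 28-31 [a,b,c=111]: 1111  = hex F
Output column (row 0 .. row 31) = 11111010111111111111101011111111
Output column grouped in 4s = 1111 1010 1111 1111 1111 1010 1111 1111 = 0xFAFFFAFF
Convert to decimal digit by digit (value = value*16 + digit):
  F -> 15
  15*16 + 10 (A) = 250
  250*16 + 15 (F) = 4015
  4015*16 + 15 (F) = 64255
  64255*16 + 15 (F) = 1028095
  1028095*16 + 10 (A) = 16449530
  16449530*16 + 15 (F) = 263192495
  263192495*16 + 15 (F) = 4211079935
Decimal = 4211079935

4211079935
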